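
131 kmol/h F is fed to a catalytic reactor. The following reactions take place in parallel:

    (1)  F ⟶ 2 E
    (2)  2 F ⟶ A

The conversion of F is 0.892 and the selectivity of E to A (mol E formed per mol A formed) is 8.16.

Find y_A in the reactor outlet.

0.101

Conversion of F: F consumed = 0.892 × 131 = 116.9 kmol/h = 1ξ₁ + 2ξ₂.
Selectivity: 2ξ₁ / (1ξ₂) = 8.16 → ξ₁ = 4.08 ξ₂.
Substitute: (1·4.08 + 2) ξ₂ = 116.9 → ξ₂ = 19.22 kmol/h, ξ₁ = 78.41 kmol/h.
Outlet amounts (n = n₀ + Σ ν·ξ):
  F: 131 − 1(78.41) − 2(19.22) = 14.15
  E: 0 + 2(78.41) = 156.8
  A: 0 + 1(19.22) = 19.22
Total out = 190.2 kmol/h; y_A = 19.22 / 190.2 = 0.101.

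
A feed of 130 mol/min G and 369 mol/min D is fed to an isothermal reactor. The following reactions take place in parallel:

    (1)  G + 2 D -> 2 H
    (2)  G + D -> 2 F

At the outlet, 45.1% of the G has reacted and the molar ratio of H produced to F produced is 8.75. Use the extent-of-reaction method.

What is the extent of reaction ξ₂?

Conversion of G: G consumed = 0.451 × 130 = 58.63 mol/min = 1ξ₁ + 1ξ₂.
Selectivity: 2ξ₁ / (2ξ₂) = 8.75 → ξ₁ = 8.75 ξ₂.
Substitute: (1·8.75 + 1) ξ₂ = 58.63 → ξ₂ = 6.013 mol/min, ξ₁ = 52.62 mol/min.
Outlet amounts (n = n₀ + Σ ν·ξ):
  G: 130 − 1(52.62) − 1(6.013) = 71.37
  D: 369 − 2(52.62) − 1(6.013) = 257.8
  H: 0 + 2(52.62) = 105.2
  F: 0 + 2(6.013) = 12.03

ξ₂ = 6.01 mol/min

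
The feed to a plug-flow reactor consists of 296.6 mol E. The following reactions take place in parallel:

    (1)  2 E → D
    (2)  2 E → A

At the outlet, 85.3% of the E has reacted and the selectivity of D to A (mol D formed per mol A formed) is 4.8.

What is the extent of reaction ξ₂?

Conversion of E: E consumed = 0.853 × 296.6 = 253 mol = 2ξ₁ + 2ξ₂.
Selectivity: 1ξ₁ / (1ξ₂) = 4.8 → ξ₁ = 4.8 ξ₂.
Substitute: (2·4.8 + 2) ξ₂ = 253 → ξ₂ = 21.81 mol, ξ₁ = 104.7 mol.
Outlet amounts (n = n₀ + Σ ν·ξ):
  E: 296.6 − 2(104.7) − 2(21.81) = 43.6
  D: 0 + 1(104.7) = 104.7
  A: 0 + 1(21.81) = 21.81

ξ₂ = 21.8 mol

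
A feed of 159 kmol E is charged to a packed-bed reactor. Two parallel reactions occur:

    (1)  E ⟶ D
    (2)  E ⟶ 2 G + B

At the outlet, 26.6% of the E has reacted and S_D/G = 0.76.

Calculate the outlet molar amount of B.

16.8 kmol

Conversion of E: E consumed = 0.266 × 159 = 42.29 kmol = 1ξ₁ + 1ξ₂.
Selectivity: 1ξ₁ / (2ξ₂) = 0.76 → ξ₁ = 1.52 ξ₂.
Substitute: (1·1.52 + 1) ξ₂ = 42.29 → ξ₂ = 16.78 kmol, ξ₁ = 25.51 kmol.
Outlet amounts (n = n₀ + Σ ν·ξ):
  E: 159 − 1(25.51) − 1(16.78) = 116.7
  D: 0 + 1(25.51) = 25.51
  G: 0 + 2(16.78) = 33.57
  B: 0 + 1(16.78) = 16.78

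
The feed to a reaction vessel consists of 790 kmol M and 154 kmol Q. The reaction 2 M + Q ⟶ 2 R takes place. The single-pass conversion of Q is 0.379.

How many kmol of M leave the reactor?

Q reacted = 0.379 × 154 = 58.37 kmol; ν_Q = −1, so ξ = 58.37/1 = 58.37 kmol.
Outlet amounts (n = n₀ + ν ξ):
  M: 790 − 2(58.37) = 673.3
  Q: 154 − 1(58.37) = 95.63
  R: 0 + 2(58.37) = 116.7

673 kmol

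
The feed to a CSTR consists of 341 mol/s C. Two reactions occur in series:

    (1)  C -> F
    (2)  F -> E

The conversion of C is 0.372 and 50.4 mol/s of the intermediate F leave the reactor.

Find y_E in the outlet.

0.224

Conversion of C: C consumed = 1ξ₁ = 0.372 × 341 → ξ₁ = 126.9 mol/s.
F balance: n_F = 0 + 1ξ₁ − 1ξ₂ = 50.4 → ξ₂ = (1·126.9 − 50.4)/1 = 76.45 mol/s.
Outlet amounts (n = n₀ + Σ ν·ξ):
  C: 341 − 1(126.9) = 214.1
  F: 0 + 1(126.9) − 1(76.45) = 50.4
  E: 0 + 1(76.45) = 76.45
Total out = 341 mol/s; y_E = 76.45 / 341 = 0.2242.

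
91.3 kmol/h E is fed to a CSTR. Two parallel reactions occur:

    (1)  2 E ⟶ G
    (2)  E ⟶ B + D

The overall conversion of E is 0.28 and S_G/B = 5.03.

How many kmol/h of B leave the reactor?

2.31 kmol/h

Conversion of E: E consumed = 0.28 × 91.3 = 25.56 kmol/h = 2ξ₁ + 1ξ₂.
Selectivity: 1ξ₁ / (1ξ₂) = 5.03 → ξ₁ = 5.03 ξ₂.
Substitute: (2·5.03 + 1) ξ₂ = 25.56 → ξ₂ = 2.311 kmol/h, ξ₁ = 11.63 kmol/h.
Outlet amounts (n = n₀ + Σ ν·ξ):
  E: 91.3 − 2(11.63) − 1(2.311) = 65.74
  G: 0 + 1(11.63) = 11.63
  B: 0 + 1(2.311) = 2.311
  D: 0 + 1(2.311) = 2.311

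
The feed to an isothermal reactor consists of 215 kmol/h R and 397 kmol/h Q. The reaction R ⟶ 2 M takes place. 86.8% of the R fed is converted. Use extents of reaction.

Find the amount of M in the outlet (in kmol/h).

R reacted = 0.868 × 215 = 186.6 kmol/h; ν_R = −1, so ξ = 186.6/1 = 186.6 kmol/h.
Outlet amounts (n = n₀ + ν ξ):
  R: 215 − 1(186.6) = 28.38
  M: 0 + 2(186.6) = 373.2
  Q: 397 (inert)

373 kmol/h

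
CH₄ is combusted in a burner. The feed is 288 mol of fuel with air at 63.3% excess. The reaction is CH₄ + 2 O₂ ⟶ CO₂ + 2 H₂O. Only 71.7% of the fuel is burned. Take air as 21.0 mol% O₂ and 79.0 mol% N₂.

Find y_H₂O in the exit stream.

0.0866

Stoichiometric O₂ = 2 × 288 = 576 mol; O₂ fed = 576 × 1.633 = 940.6 mol.
N₂ fed = 940.6 × 79/21 = 3538 mol.
Fuel reacted = 0.717 × 288 → ξ = 206.5 mol.
Outlet (n = n₀ + ν ξ):
  CH₄: 288 − 1(206.5) = 81.5
  O₂: 940.6 − 2(206.5) = 527.6
  N₂: 3538 (inert)
  CO₂: 0 + 1(206.5) = 206.5
  H₂O: 0 + 2(206.5) = 413
Total out = 4767 mol; y_H₂O = 413 / 4767 = 0.08663.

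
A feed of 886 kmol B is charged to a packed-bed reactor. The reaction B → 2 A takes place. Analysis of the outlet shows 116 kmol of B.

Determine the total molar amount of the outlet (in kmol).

For B: n = n₀ − 1ξ → 116 = 886 − 1ξ, giving ξ = 770 kmol.
Outlet amounts (n = n₀ + ν ξ):
  B: 886 − 1(770) = 116
  A: 0 + 2(770) = 1540
Total out = 116 + 1540 = 1656 kmol.

1660 kmol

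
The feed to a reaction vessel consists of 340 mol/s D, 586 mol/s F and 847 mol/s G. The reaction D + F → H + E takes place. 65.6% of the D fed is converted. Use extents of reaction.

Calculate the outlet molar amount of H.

D reacted = 0.656 × 340 = 223 mol/s; ν_D = −1, so ξ = 223/1 = 223 mol/s.
Outlet amounts (n = n₀ + ν ξ):
  D: 340 − 1(223) = 117
  F: 586 − 1(223) = 363
  H: 0 + 1(223) = 223
  E: 0 + 1(223) = 223
  G: 847 (inert)

223 mol/s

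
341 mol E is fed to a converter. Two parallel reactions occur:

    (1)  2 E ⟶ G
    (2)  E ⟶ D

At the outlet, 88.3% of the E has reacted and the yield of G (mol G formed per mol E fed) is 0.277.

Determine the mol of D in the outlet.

112 mol

Yield of G: 1ξ₁ / 341 = 0.277 → ξ₁ = 94.46 mol.
Conversion of E: 2ξ₁ + 1ξ₂ = 0.883 × 341 = 301.1 → ξ₂ = 112.2 mol.
Outlet amounts (n = n₀ + Σ ν·ξ):
  E: 341 − 2(94.46) − 1(112.2) = 39.9
  G: 0 + 1(94.46) = 94.46
  D: 0 + 1(112.2) = 112.2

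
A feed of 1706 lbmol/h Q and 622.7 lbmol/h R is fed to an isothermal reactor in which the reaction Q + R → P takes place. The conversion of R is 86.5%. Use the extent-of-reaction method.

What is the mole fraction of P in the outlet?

0.301

R reacted = 0.865 × 622.7 = 538.6 lbmol/h; ν_R = −1, so ξ = 538.6/1 = 538.6 lbmol/h.
Outlet amounts (n = n₀ + ν ξ):
  Q: 1706 − 1(538.6) = 1167
  R: 622.7 − 1(538.6) = 84.06
  P: 0 + 1(538.6) = 538.6
Total out = 1790 lbmol/h; y_P = 538.6 / 1790 = 0.3009.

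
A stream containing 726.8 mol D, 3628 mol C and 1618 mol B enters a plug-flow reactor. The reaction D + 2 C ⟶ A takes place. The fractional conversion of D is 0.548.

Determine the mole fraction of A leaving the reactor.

0.0769

D reacted = 0.548 × 726.8 = 398.3 mol; ν_D = −1, so ξ = 398.3/1 = 398.3 mol.
Outlet amounts (n = n₀ + ν ξ):
  D: 726.8 − 1(398.3) = 328.5
  C: 3628 − 2(398.3) = 2831
  A: 0 + 1(398.3) = 398.3
  B: 1618 (inert)
Total out = 5176 mol; y_A = 398.3 / 5176 = 0.07695.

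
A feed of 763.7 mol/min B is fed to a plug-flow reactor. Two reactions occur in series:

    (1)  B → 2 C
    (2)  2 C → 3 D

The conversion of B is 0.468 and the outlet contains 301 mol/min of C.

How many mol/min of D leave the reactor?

621 mol/min

Conversion of B: B consumed = 1ξ₁ = 0.468 × 763.7 → ξ₁ = 357.4 mol/min.
C balance: n_C = 0 + 2ξ₁ − 2ξ₂ = 301 → ξ₂ = (2·357.4 − 301)/2 = 206.9 mol/min.
Outlet amounts (n = n₀ + Σ ν·ξ):
  B: 763.7 − 1(357.4) = 406.3
  C: 0 + 2(357.4) − 2(206.9) = 301
  D: 0 + 3(206.9) = 620.7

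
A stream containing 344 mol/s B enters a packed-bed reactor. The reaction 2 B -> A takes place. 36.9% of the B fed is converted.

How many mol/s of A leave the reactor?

63.5 mol/s

B reacted = 0.369 × 344 = 126.9 mol/s; ν_B = −2, so ξ = 126.9/2 = 63.47 mol/s.
Outlet amounts (n = n₀ + ν ξ):
  B: 344 − 2(63.47) = 217.1
  A: 0 + 1(63.47) = 63.47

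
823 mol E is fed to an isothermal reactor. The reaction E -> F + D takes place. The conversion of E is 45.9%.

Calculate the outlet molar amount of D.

378 mol

E reacted = 0.459 × 823 = 377.8 mol; ν_E = −1, so ξ = 377.8/1 = 377.8 mol.
Outlet amounts (n = n₀ + ν ξ):
  E: 823 − 1(377.8) = 445.2
  F: 0 + 1(377.8) = 377.8
  D: 0 + 1(377.8) = 377.8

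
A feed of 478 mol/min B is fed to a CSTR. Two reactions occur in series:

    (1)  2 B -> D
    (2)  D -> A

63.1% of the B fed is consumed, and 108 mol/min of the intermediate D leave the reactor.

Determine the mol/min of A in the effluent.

Conversion of B: B consumed = 2ξ₁ = 0.631 × 478 → ξ₁ = 150.8 mol/min.
D balance: n_D = 0 + 1ξ₁ − 1ξ₂ = 108 → ξ₂ = (1·150.8 − 108)/1 = 42.81 mol/min.
Outlet amounts (n = n₀ + Σ ν·ξ):
  B: 478 − 2(150.8) = 176.4
  D: 0 + 1(150.8) − 1(42.81) = 108
  A: 0 + 1(42.81) = 42.81

42.8 mol/min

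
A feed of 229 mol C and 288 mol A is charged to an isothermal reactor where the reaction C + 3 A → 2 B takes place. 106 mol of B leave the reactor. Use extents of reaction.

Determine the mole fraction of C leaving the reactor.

0.428

For B: n = n₀ + 2ξ → 106 = 0 + 2ξ, giving ξ = 53 mol.
Outlet amounts (n = n₀ + ν ξ):
  C: 229 − 1(53) = 176
  A: 288 − 3(53) = 129
  B: 0 + 2(53) = 106
Total out = 411 mol; y_C = 176 / 411 = 0.4282.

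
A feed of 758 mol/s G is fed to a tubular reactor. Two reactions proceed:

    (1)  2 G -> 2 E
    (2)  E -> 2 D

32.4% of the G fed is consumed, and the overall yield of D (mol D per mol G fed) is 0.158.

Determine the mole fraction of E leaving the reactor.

0.227

Conversion of G: G consumed = 2ξ₁ = 0.324 × 758 → ξ₁ = 122.8 mol/s.
Yield of D: 2ξ₂ / 758 = 0.158 → ξ₂ = 59.88 mol/s.
Outlet amounts (n = n₀ + Σ ν·ξ):
  G: 758 − 2(122.8) = 512.4
  E: 0 + 2(122.8) − 1(59.88) = 185.7
  D: 0 + 2(59.88) = 119.8
Total out = 817.9 mol/s; y_E = 185.7 / 817.9 = 0.2271.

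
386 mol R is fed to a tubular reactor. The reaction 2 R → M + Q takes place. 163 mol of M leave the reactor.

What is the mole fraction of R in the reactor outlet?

For M: n = n₀ + 1ξ → 163 = 0 + 1ξ, giving ξ = 163 mol.
Outlet amounts (n = n₀ + ν ξ):
  R: 386 − 2(163) = 60
  M: 0 + 1(163) = 163
  Q: 0 + 1(163) = 163
Total out = 386 mol; y_R = 60 / 386 = 0.1554.

0.155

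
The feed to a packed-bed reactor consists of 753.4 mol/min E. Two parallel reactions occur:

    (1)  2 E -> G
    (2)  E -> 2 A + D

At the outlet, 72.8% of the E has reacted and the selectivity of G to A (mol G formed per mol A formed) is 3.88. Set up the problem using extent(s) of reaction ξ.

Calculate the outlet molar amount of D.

33.2 mol/min

Conversion of E: E consumed = 0.728 × 753.4 = 548.5 mol/min = 2ξ₁ + 1ξ₂.
Selectivity: 1ξ₁ / (2ξ₂) = 3.88 → ξ₁ = 7.76 ξ₂.
Substitute: (2·7.76 + 1) ξ₂ = 548.5 → ξ₂ = 33.2 mol/min, ξ₁ = 257.6 mol/min.
Outlet amounts (n = n₀ + Σ ν·ξ):
  E: 753.4 − 2(257.6) − 1(33.2) = 204.9
  G: 0 + 1(257.6) = 257.6
  A: 0 + 2(33.2) = 66.4
  D: 0 + 1(33.2) = 33.2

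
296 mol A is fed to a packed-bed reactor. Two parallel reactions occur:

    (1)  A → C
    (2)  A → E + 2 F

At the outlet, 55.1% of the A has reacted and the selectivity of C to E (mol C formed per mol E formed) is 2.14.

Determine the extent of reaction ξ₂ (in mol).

ξ₂ = 51.9 mol

Conversion of A: A consumed = 0.551 × 296 = 163.1 mol = 1ξ₁ + 1ξ₂.
Selectivity: 1ξ₁ / (1ξ₂) = 2.14 → ξ₁ = 2.14 ξ₂.
Substitute: (1·2.14 + 1) ξ₂ = 163.1 → ξ₂ = 51.94 mol, ξ₁ = 111.2 mol.
Outlet amounts (n = n₀ + Σ ν·ξ):
  A: 296 − 1(111.2) − 1(51.94) = 132.9
  C: 0 + 1(111.2) = 111.2
  E: 0 + 1(51.94) = 51.94
  F: 0 + 2(51.94) = 103.9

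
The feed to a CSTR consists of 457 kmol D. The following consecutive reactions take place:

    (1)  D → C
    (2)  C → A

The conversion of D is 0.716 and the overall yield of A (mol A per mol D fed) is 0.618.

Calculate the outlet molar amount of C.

Conversion of D: D consumed = 1ξ₁ = 0.716 × 457 → ξ₁ = 327.2 kmol.
Yield of A: 1ξ₂ / 457 = 0.618 → ξ₂ = 282.4 kmol.
Outlet amounts (n = n₀ + Σ ν·ξ):
  D: 457 − 1(327.2) = 129.8
  C: 0 + 1(327.2) − 1(282.4) = 44.79
  A: 0 + 1(282.4) = 282.4

44.8 kmol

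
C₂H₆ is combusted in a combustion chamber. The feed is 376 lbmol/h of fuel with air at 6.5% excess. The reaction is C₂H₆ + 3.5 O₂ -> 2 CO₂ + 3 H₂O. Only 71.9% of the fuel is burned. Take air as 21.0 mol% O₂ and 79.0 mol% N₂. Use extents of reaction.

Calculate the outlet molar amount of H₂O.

811 lbmol/h

Stoichiometric O₂ = 3.5 × 376 = 1316 lbmol/h; O₂ fed = 1316 × 1.065 = 1402 lbmol/h.
N₂ fed = 1402 × 79/21 = 5272 lbmol/h.
Fuel reacted = 0.719 × 376 → ξ = 270.3 lbmol/h.
Outlet (n = n₀ + ν ξ):
  C₂H₆: 376 − 1(270.3) = 105.7
  O₂: 1402 − 3.5(270.3) = 455.3
  N₂: 5272 (inert)
  CO₂: 0 + 2(270.3) = 540.7
  H₂O: 0 + 3(270.3) = 811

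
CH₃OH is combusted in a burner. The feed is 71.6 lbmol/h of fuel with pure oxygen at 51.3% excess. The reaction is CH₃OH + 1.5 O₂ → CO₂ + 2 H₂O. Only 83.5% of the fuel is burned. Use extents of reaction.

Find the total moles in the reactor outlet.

Stoichiometric O₂ = 1.5 × 71.6 = 107.4 lbmol/h; O₂ fed = 107.4 × 1.513 = 162.5 lbmol/h.
Fuel reacted = 0.835 × 71.6 → ξ = 59.79 lbmol/h.
Outlet (n = n₀ + ν ξ):
  CH₃OH: 71.6 − 1(59.79) = 11.81
  O₂: 162.5 − 1.5(59.79) = 72.82
  CO₂: 0 + 1(59.79) = 59.79
  H₂O: 0 + 2(59.79) = 119.6
Total out = 11.81 + 72.82 + 59.79 + 119.6 = 264 lbmol/h.

264 lbmol/h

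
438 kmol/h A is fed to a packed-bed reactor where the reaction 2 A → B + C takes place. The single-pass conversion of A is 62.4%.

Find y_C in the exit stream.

A reacted = 0.624 × 438 = 273.3 kmol/h; ν_A = −2, so ξ = 273.3/2 = 136.7 kmol/h.
Outlet amounts (n = n₀ + ν ξ):
  A: 438 − 2(136.7) = 164.7
  B: 0 + 1(136.7) = 136.7
  C: 0 + 1(136.7) = 136.7
Total out = 438 kmol/h; y_C = 136.7 / 438 = 0.312.

0.312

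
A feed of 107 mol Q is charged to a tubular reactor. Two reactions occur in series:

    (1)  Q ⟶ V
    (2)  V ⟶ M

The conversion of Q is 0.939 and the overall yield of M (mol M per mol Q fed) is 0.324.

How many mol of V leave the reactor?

65.8 mol

Conversion of Q: Q consumed = 1ξ₁ = 0.939 × 107 → ξ₁ = 100.5 mol.
Yield of M: 1ξ₂ / 107 = 0.324 → ξ₂ = 34.67 mol.
Outlet amounts (n = n₀ + Σ ν·ξ):
  Q: 107 − 1(100.5) = 6.527
  V: 0 + 1(100.5) − 1(34.67) = 65.81
  M: 0 + 1(34.67) = 34.67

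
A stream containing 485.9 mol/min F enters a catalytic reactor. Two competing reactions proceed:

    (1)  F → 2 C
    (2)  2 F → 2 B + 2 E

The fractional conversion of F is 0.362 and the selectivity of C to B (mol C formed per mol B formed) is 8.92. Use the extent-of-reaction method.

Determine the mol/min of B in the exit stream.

32.2 mol/min

Conversion of F: F consumed = 0.362 × 485.9 = 175.9 mol/min = 1ξ₁ + 2ξ₂.
Selectivity: 2ξ₁ / (2ξ₂) = 8.92 → ξ₁ = 8.92 ξ₂.
Substitute: (1·8.92 + 2) ξ₂ = 175.9 → ξ₂ = 16.11 mol/min, ξ₁ = 143.7 mol/min.
Outlet amounts (n = n₀ + Σ ν·ξ):
  F: 485.9 − 1(143.7) − 2(16.11) = 310
  C: 0 + 2(143.7) = 287.4
  B: 0 + 2(16.11) = 32.22
  E: 0 + 2(16.11) = 32.22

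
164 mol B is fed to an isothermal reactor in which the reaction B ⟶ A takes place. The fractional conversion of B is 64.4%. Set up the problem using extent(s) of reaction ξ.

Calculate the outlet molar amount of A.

B reacted = 0.644 × 164 = 105.6 mol; ν_B = −1, so ξ = 105.6/1 = 105.6 mol.
Outlet amounts (n = n₀ + ν ξ):
  B: 164 − 1(105.6) = 58.38
  A: 0 + 1(105.6) = 105.6

106 mol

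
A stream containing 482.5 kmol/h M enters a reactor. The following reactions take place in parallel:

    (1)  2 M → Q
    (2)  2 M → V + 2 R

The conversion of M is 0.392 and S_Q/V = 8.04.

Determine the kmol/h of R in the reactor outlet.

Conversion of M: M consumed = 0.392 × 482.5 = 189.1 kmol/h = 2ξ₁ + 2ξ₂.
Selectivity: 1ξ₁ / (1ξ₂) = 8.04 → ξ₁ = 8.04 ξ₂.
Substitute: (2·8.04 + 2) ξ₂ = 189.1 → ξ₂ = 10.46 kmol/h, ξ₁ = 84.11 kmol/h.
Outlet amounts (n = n₀ + Σ ν·ξ):
  M: 482.5 − 2(84.11) − 2(10.46) = 293.4
  Q: 0 + 1(84.11) = 84.11
  V: 0 + 1(10.46) = 10.46
  R: 0 + 2(10.46) = 20.92

20.9 kmol/h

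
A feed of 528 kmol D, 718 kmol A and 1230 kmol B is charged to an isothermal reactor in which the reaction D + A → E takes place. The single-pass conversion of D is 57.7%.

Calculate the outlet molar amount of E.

D reacted = 0.577 × 528 = 304.7 kmol; ν_D = −1, so ξ = 304.7/1 = 304.7 kmol.
Outlet amounts (n = n₀ + ν ξ):
  D: 528 − 1(304.7) = 223.3
  A: 718 − 1(304.7) = 413.3
  E: 0 + 1(304.7) = 304.7
  B: 1230 (inert)

305 kmol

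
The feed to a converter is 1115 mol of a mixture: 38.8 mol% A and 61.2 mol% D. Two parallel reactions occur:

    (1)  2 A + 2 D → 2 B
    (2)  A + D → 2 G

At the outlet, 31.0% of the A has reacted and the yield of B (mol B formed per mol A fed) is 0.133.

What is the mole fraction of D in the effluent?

0.518

Yield of B: 2ξ₁ / 432.6 = 0.133 → ξ₁ = 28.77 mol.
Conversion of A: 2ξ₁ + 1ξ₂ = 0.31 × 432.6 = 134.1 → ξ₂ = 76.57 mol.
Outlet amounts (n = n₀ + Σ ν·ξ):
  A: 432.6 − 2(28.77) − 1(76.57) = 298.5
  D: 682.4 − 2(28.77) − 1(76.57) = 548.3
  B: 0 + 2(28.77) = 57.54
  G: 0 + 2(76.57) = 153.1
Total out = 1057 mol; y_D = 548.3 / 1057 = 0.5185.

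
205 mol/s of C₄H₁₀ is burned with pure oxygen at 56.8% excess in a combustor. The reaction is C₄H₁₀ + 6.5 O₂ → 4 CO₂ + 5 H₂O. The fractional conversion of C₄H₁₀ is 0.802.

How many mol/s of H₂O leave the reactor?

822 mol/s

Stoichiometric O₂ = 6.5 × 205 = 1332 mol/s; O₂ fed = 1332 × 1.568 = 2089 mol/s.
Fuel reacted = 0.802 × 205 → ξ = 164.4 mol/s.
Outlet (n = n₀ + ν ξ):
  C₄H₁₀: 205 − 1(164.4) = 40.59
  O₂: 2089 − 6.5(164.4) = 1021
  CO₂: 0 + 4(164.4) = 657.6
  H₂O: 0 + 5(164.4) = 822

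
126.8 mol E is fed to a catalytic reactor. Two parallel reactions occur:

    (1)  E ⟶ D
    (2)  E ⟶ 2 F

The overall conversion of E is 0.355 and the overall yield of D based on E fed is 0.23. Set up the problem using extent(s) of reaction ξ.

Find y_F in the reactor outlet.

0.222

Yield of D: 1ξ₁ / 126.8 = 0.23 → ξ₁ = 29.16 mol.
Conversion of E: 1ξ₁ + 1ξ₂ = 0.355 × 126.8 = 45.01 → ξ₂ = 15.85 mol.
Outlet amounts (n = n₀ + Σ ν·ξ):
  E: 126.8 − 1(29.16) − 1(15.85) = 81.79
  D: 0 + 1(29.16) = 29.16
  F: 0 + 2(15.85) = 31.7
Total out = 142.6 mol; y_F = 31.7 / 142.6 = 0.2222.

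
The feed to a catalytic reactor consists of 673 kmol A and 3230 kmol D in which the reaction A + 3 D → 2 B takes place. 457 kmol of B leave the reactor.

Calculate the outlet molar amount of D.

For B: n = n₀ + 2ξ → 457 = 0 + 2ξ, giving ξ = 228.5 kmol.
Outlet amounts (n = n₀ + ν ξ):
  A: 673 − 1(228.5) = 444.5
  D: 3230 − 3(228.5) = 2544
  B: 0 + 2(228.5) = 457

2540 kmol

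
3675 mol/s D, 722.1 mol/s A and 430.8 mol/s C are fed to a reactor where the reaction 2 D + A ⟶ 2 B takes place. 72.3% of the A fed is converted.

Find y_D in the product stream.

A reacted = 0.723 × 722.1 = 522.1 mol/s; ν_A = −1, so ξ = 522.1/1 = 522.1 mol/s.
Outlet amounts (n = n₀ + ν ξ):
  D: 3675 − 2(522.1) = 2631
  A: 722.1 − 1(522.1) = 200
  B: 0 + 2(522.1) = 1044
  C: 430.8 (inert)
Total out = 4306 mol/s; y_D = 2631 / 4306 = 0.611.

0.611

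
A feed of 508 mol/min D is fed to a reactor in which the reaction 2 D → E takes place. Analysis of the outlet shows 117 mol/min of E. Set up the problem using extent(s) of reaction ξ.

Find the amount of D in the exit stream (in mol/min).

For E: n = n₀ + 1ξ → 117 = 0 + 1ξ, giving ξ = 117 mol/min.
Outlet amounts (n = n₀ + ν ξ):
  D: 508 − 2(117) = 274
  E: 0 + 1(117) = 117

274 mol/min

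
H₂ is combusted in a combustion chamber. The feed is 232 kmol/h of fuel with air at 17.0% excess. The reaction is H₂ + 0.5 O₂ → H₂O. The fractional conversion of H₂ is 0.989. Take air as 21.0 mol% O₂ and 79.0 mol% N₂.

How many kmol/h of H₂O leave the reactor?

Stoichiometric O₂ = 0.5 × 232 = 116 kmol/h; O₂ fed = 116 × 1.170 = 135.7 kmol/h.
N₂ fed = 135.7 × 79/21 = 510.6 kmol/h.
Fuel reacted = 0.989 × 232 → ξ = 229.4 kmol/h.
Outlet (n = n₀ + ν ξ):
  H₂: 232 − 1(229.4) = 2.552
  O₂: 135.7 − 0.5(229.4) = 21
  N₂: 510.6 (inert)
  H₂O: 0 + 1(229.4) = 229.4

229 kmol/h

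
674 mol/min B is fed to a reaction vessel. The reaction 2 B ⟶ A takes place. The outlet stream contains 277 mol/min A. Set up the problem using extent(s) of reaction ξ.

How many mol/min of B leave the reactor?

120 mol/min

For A: n = n₀ + 1ξ → 277 = 0 + 1ξ, giving ξ = 277 mol/min.
Outlet amounts (n = n₀ + ν ξ):
  B: 674 − 2(277) = 120
  A: 0 + 1(277) = 277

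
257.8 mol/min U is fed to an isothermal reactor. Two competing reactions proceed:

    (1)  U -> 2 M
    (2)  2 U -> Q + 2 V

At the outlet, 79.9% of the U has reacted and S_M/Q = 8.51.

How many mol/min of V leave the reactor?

65.9 mol/min

Conversion of U: U consumed = 0.799 × 257.8 = 206 mol/min = 1ξ₁ + 2ξ₂.
Selectivity: 2ξ₁ / (1ξ₂) = 8.51 → ξ₁ = 4.255 ξ₂.
Substitute: (1·4.255 + 2) ξ₂ = 206 → ξ₂ = 32.93 mol/min, ξ₁ = 140.1 mol/min.
Outlet amounts (n = n₀ + Σ ν·ξ):
  U: 257.8 − 1(140.1) − 2(32.93) = 51.82
  M: 0 + 2(140.1) = 280.2
  Q: 0 + 1(32.93) = 32.93
  V: 0 + 2(32.93) = 65.86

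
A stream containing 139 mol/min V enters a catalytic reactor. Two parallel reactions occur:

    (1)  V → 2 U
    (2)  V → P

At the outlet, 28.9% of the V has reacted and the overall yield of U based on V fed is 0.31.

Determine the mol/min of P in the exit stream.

Yield of U: 2ξ₁ / 139 = 0.31 → ξ₁ = 21.54 mol/min.
Conversion of V: 1ξ₁ + 1ξ₂ = 0.289 × 139 = 40.17 → ξ₂ = 18.63 mol/min.
Outlet amounts (n = n₀ + Σ ν·ξ):
  V: 139 − 1(21.54) − 1(18.63) = 98.83
  U: 0 + 2(21.54) = 43.09
  P: 0 + 1(18.63) = 18.63

18.6 mol/min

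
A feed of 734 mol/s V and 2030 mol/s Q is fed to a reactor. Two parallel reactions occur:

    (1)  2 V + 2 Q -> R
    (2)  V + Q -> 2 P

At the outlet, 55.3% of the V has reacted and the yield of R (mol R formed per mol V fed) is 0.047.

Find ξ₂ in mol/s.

ξ₂ = 337 mol/s

Yield of R: 1ξ₁ / 734 = 0.047 → ξ₁ = 34.5 mol/s.
Conversion of V: 2ξ₁ + 1ξ₂ = 0.553 × 734 = 405.9 → ξ₂ = 336.9 mol/s.
Outlet amounts (n = n₀ + Σ ν·ξ):
  V: 734 − 2(34.5) − 1(336.9) = 328.1
  Q: 2030 − 2(34.5) − 1(336.9) = 1624
  R: 0 + 1(34.5) = 34.5
  P: 0 + 2(336.9) = 673.8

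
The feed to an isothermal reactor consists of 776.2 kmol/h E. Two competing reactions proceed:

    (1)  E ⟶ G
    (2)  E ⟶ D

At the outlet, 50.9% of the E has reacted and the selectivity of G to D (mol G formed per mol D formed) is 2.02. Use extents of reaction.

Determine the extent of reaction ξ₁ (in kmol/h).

ξ₁ = 264 kmol/h

Conversion of E: E consumed = 0.509 × 776.2 = 395.1 kmol/h = 1ξ₁ + 1ξ₂.
Selectivity: 1ξ₁ / (1ξ₂) = 2.02 → ξ₁ = 2.02 ξ₂.
Substitute: (1·2.02 + 1) ξ₂ = 395.1 → ξ₂ = 130.8 kmol/h, ξ₁ = 264.3 kmol/h.
Outlet amounts (n = n₀ + Σ ν·ξ):
  E: 776.2 − 1(264.3) − 1(130.8) = 381.1
  G: 0 + 1(264.3) = 264.3
  D: 0 + 1(130.8) = 130.8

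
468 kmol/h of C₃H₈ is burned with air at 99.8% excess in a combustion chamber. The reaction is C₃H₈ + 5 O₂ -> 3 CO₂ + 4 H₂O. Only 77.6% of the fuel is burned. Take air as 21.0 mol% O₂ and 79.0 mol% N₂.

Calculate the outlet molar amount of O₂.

2860 kmol/h

Stoichiometric O₂ = 5 × 468 = 2340 kmol/h; O₂ fed = 2340 × 1.998 = 4675 kmol/h.
N₂ fed = 4675 × 79/21 = 17590 kmol/h.
Fuel reacted = 0.776 × 468 → ξ = 363.2 kmol/h.
Outlet (n = n₀ + ν ξ):
  C₃H₈: 468 − 1(363.2) = 104.8
  O₂: 4675 − 5(363.2) = 2859
  N₂: 17590 (inert)
  CO₂: 0 + 3(363.2) = 1090
  H₂O: 0 + 4(363.2) = 1453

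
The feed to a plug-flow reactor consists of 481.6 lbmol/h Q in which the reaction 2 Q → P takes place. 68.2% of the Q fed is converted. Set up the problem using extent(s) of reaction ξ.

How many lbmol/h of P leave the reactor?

164 lbmol/h

Q reacted = 0.682 × 481.6 = 328.5 lbmol/h; ν_Q = −2, so ξ = 328.5/2 = 164.2 lbmol/h.
Outlet amounts (n = n₀ + ν ξ):
  Q: 481.6 − 2(164.2) = 153.1
  P: 0 + 1(164.2) = 164.2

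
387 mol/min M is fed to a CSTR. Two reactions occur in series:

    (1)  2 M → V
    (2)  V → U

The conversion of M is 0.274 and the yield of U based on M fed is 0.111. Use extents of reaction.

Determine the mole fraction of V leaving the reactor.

0.0301

Conversion of M: M consumed = 2ξ₁ = 0.274 × 387 → ξ₁ = 53.02 mol/min.
Yield of U: 1ξ₂ / 387 = 0.111 → ξ₂ = 42.96 mol/min.
Outlet amounts (n = n₀ + Σ ν·ξ):
  M: 387 − 2(53.02) = 281
  V: 0 + 1(53.02) − 1(42.96) = 10.06
  U: 0 + 1(42.96) = 42.96
Total out = 334 mol/min; y_V = 10.06 / 334 = 0.03013.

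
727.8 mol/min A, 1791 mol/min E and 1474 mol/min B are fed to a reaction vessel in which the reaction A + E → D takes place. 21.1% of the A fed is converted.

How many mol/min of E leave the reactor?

A reacted = 0.211 × 727.8 = 153.6 mol/min; ν_A = −1, so ξ = 153.6/1 = 153.6 mol/min.
Outlet amounts (n = n₀ + ν ξ):
  A: 727.8 − 1(153.6) = 574.2
  E: 1791 − 1(153.6) = 1637
  D: 0 + 1(153.6) = 153.6
  B: 1474 (inert)

1640 mol/min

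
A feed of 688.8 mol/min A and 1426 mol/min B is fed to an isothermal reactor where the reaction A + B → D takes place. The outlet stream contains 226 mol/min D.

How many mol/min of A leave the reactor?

463 mol/min

For D: n = n₀ + 1ξ → 226 = 0 + 1ξ, giving ξ = 226 mol/min.
Outlet amounts (n = n₀ + ν ξ):
  A: 688.8 − 1(226) = 462.8
  B: 1426 − 1(226) = 1200
  D: 0 + 1(226) = 226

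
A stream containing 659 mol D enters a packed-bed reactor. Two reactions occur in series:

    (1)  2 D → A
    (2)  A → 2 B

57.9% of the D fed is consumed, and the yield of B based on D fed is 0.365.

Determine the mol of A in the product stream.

Conversion of D: D consumed = 2ξ₁ = 0.579 × 659 → ξ₁ = 190.8 mol.
Yield of B: 2ξ₂ / 659 = 0.365 → ξ₂ = 120.3 mol.
Outlet amounts (n = n₀ + Σ ν·ξ):
  D: 659 − 2(190.8) = 277.4
  A: 0 + 1(190.8) − 1(120.3) = 70.51
  B: 0 + 2(120.3) = 240.5

70.5 mol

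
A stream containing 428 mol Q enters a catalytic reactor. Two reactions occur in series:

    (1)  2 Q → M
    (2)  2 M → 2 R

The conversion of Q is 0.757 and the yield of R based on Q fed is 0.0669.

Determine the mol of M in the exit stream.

133 mol

Conversion of Q: Q consumed = 2ξ₁ = 0.757 × 428 → ξ₁ = 162 mol.
Yield of R: 2ξ₂ / 428 = 0.0669 → ξ₂ = 14.32 mol.
Outlet amounts (n = n₀ + Σ ν·ξ):
  Q: 428 − 2(162) = 104
  M: 0 + 1(162) − 2(14.32) = 133.4
  R: 0 + 2(14.32) = 28.63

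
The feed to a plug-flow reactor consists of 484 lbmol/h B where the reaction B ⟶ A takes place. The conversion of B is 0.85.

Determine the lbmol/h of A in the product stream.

B reacted = 0.85 × 484 = 411.4 lbmol/h; ν_B = −1, so ξ = 411.4/1 = 411.4 lbmol/h.
Outlet amounts (n = n₀ + ν ξ):
  B: 484 − 1(411.4) = 72.6
  A: 0 + 1(411.4) = 411.4

411 lbmol/h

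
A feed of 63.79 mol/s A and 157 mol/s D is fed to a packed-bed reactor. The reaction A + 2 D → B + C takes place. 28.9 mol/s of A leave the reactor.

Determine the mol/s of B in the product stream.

For A: n = n₀ − 1ξ → 28.9 = 63.79 − 1ξ, giving ξ = 34.89 mol/s.
Outlet amounts (n = n₀ + ν ξ):
  A: 63.79 − 1(34.89) = 28.9
  D: 157 − 2(34.89) = 87.22
  B: 0 + 1(34.89) = 34.89
  C: 0 + 1(34.89) = 34.89

34.9 mol/s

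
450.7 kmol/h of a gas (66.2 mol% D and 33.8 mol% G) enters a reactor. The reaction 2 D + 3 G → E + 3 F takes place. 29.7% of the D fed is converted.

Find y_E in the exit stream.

0.109

D reacted = 0.297 × 298.4 = 88.61 kmol/h; ν_D = −2, so ξ = 88.61/2 = 44.31 kmol/h.
Outlet amounts (n = n₀ + ν ξ):
  D: 298.4 − 2(44.31) = 209.7
  G: 152.3 − 3(44.31) = 19.42
  E: 0 + 1(44.31) = 44.31
  F: 0 + 3(44.31) = 132.9
Total out = 406.4 kmol/h; y_E = 44.31 / 406.4 = 0.109.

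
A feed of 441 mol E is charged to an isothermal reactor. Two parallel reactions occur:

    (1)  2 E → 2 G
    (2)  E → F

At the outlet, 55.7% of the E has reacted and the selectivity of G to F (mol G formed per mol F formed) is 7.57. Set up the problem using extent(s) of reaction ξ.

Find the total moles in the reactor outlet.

441 mol

Conversion of E: E consumed = 0.557 × 441 = 245.6 mol = 2ξ₁ + 1ξ₂.
Selectivity: 2ξ₁ / (1ξ₂) = 7.57 → ξ₁ = 3.785 ξ₂.
Substitute: (2·3.785 + 1) ξ₂ = 245.6 → ξ₂ = 28.66 mol, ξ₁ = 108.5 mol.
Outlet amounts (n = n₀ + Σ ν·ξ):
  E: 441 − 2(108.5) − 1(28.66) = 195.4
  G: 0 + 2(108.5) = 217
  F: 0 + 1(28.66) = 28.66
Total out = 195.4 + 217 + 28.66 = 441 mol.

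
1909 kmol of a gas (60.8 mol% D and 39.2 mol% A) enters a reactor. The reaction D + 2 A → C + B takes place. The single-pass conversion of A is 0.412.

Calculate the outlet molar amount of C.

A reacted = 0.412 × 748.3 = 308.3 kmol; ν_A = −2, so ξ = 308.3/2 = 154.2 kmol.
Outlet amounts (n = n₀ + ν ξ):
  D: 1161 − 1(154.2) = 1007
  A: 748.3 − 2(154.2) = 440
  C: 0 + 1(154.2) = 154.2
  B: 0 + 1(154.2) = 154.2

154 kmol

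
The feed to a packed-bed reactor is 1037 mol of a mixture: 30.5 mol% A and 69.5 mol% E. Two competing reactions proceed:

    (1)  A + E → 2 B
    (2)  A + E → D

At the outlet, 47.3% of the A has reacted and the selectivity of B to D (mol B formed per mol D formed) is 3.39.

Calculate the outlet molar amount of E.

Conversion of A: A consumed = 0.473 × 316.3 = 149.6 mol = 1ξ₁ + 1ξ₂.
Selectivity: 2ξ₁ / (1ξ₂) = 3.39 → ξ₁ = 1.695 ξ₂.
Substitute: (1·1.695 + 1) ξ₂ = 149.6 → ξ₂ = 55.51 mol, ξ₁ = 94.09 mol.
Outlet amounts (n = n₀ + Σ ν·ξ):
  A: 316.3 − 1(94.09) − 1(55.51) = 166.7
  E: 720.7 − 1(94.09) − 1(55.51) = 571.1
  B: 0 + 2(94.09) = 188.2
  D: 0 + 1(55.51) = 55.51

571 mol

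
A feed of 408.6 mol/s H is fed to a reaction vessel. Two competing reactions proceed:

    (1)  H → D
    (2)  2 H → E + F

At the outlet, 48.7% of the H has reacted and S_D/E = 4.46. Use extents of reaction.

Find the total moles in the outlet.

Conversion of H: H consumed = 0.487 × 408.6 = 199 mol/s = 1ξ₁ + 2ξ₂.
Selectivity: 1ξ₁ / (1ξ₂) = 4.46 → ξ₁ = 4.46 ξ₂.
Substitute: (1·4.46 + 2) ξ₂ = 199 → ξ₂ = 30.8 mol/s, ξ₁ = 137.4 mol/s.
Outlet amounts (n = n₀ + Σ ν·ξ):
  H: 408.6 − 1(137.4) − 2(30.8) = 209.6
  D: 0 + 1(137.4) = 137.4
  E: 0 + 1(30.8) = 30.8
  F: 0 + 1(30.8) = 30.8
Total out = 209.6 + 137.4 + 30.8 + 30.8 = 408.6 mol/s.

409 mol/s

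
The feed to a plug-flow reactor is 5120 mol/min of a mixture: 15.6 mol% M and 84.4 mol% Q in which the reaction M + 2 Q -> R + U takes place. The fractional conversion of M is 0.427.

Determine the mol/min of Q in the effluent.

M reacted = 0.427 × 798.7 = 341.1 mol/min; ν_M = −1, so ξ = 341.1/1 = 341.1 mol/min.
Outlet amounts (n = n₀ + ν ξ):
  M: 798.7 − 1(341.1) = 457.7
  Q: 4321 − 2(341.1) = 3639
  R: 0 + 1(341.1) = 341.1
  U: 0 + 1(341.1) = 341.1

3640 mol/min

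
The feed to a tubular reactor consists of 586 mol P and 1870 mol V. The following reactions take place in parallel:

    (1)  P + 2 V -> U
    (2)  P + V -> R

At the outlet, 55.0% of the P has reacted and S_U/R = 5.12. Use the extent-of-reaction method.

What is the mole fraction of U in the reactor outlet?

Conversion of P: P consumed = 0.55 × 586 = 322.3 mol = 1ξ₁ + 1ξ₂.
Selectivity: 1ξ₁ / (1ξ₂) = 5.12 → ξ₁ = 5.12 ξ₂.
Substitute: (1·5.12 + 1) ξ₂ = 322.3 → ξ₂ = 52.66 mol, ξ₁ = 269.6 mol.
Outlet amounts (n = n₀ + Σ ν·ξ):
  P: 586 − 1(269.6) − 1(52.66) = 263.7
  V: 1870 − 2(269.6) − 1(52.66) = 1278
  U: 0 + 1(269.6) = 269.6
  R: 0 + 1(52.66) = 52.66
Total out = 1864 mol; y_U = 269.6 / 1864 = 0.1446.

0.145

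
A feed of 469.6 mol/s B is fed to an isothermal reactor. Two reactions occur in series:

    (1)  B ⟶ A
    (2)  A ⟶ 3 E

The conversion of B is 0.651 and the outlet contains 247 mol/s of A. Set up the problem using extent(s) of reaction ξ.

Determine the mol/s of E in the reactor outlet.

Conversion of B: B consumed = 1ξ₁ = 0.651 × 469.6 → ξ₁ = 305.7 mol/s.
A balance: n_A = 0 + 1ξ₁ − 1ξ₂ = 247 → ξ₂ = (1·305.7 − 247)/1 = 58.71 mol/s.
Outlet amounts (n = n₀ + Σ ν·ξ):
  B: 469.6 − 1(305.7) = 163.9
  A: 0 + 1(305.7) − 1(58.71) = 247
  E: 0 + 3(58.71) = 176.1

176 mol/s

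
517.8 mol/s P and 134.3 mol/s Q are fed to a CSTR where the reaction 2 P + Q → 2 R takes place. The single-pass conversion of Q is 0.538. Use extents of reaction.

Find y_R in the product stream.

Q reacted = 0.538 × 134.3 = 72.25 mol/s; ν_Q = −1, so ξ = 72.25/1 = 72.25 mol/s.
Outlet amounts (n = n₀ + ν ξ):
  P: 517.8 − 2(72.25) = 373.3
  Q: 134.3 − 1(72.25) = 62.05
  R: 0 + 2(72.25) = 144.5
Total out = 579.8 mol/s; y_R = 144.5 / 579.8 = 0.2492.

0.249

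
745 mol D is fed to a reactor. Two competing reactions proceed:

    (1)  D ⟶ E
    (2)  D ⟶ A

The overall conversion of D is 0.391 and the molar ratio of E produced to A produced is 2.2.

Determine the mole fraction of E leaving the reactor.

Conversion of D: D consumed = 0.391 × 745 = 291.3 mol = 1ξ₁ + 1ξ₂.
Selectivity: 1ξ₁ / (1ξ₂) = 2.2 → ξ₁ = 2.2 ξ₂.
Substitute: (1·2.2 + 1) ξ₂ = 291.3 → ξ₂ = 91.03 mol, ξ₁ = 200.3 mol.
Outlet amounts (n = n₀ + Σ ν·ξ):
  D: 745 − 1(200.3) − 1(91.03) = 453.7
  E: 0 + 1(200.3) = 200.3
  A: 0 + 1(91.03) = 91.03
Total out = 745 mol; y_E = 200.3 / 745 = 0.2688.

0.269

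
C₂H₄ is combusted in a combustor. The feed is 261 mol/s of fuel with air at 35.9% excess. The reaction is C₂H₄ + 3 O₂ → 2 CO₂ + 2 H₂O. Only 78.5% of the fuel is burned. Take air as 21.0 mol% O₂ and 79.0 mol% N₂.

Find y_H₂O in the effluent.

Stoichiometric O₂ = 3 × 261 = 783 mol/s; O₂ fed = 783 × 1.359 = 1064 mol/s.
N₂ fed = 1064 × 79/21 = 4003 mol/s.
Fuel reacted = 0.785 × 261 → ξ = 204.9 mol/s.
Outlet (n = n₀ + ν ξ):
  C₂H₄: 261 − 1(204.9) = 56.11
  O₂: 1064 − 3(204.9) = 449.4
  N₂: 4003 (inert)
  CO₂: 0 + 2(204.9) = 409.8
  H₂O: 0 + 2(204.9) = 409.8
Total out = 5328 mol/s; y_H₂O = 409.8 / 5328 = 0.07691.

0.0769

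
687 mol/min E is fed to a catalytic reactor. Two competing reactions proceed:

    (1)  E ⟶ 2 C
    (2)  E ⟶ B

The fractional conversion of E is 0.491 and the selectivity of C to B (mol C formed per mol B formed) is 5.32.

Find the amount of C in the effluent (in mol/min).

Conversion of E: E consumed = 0.491 × 687 = 337.3 mol/min = 1ξ₁ + 1ξ₂.
Selectivity: 2ξ₁ / (1ξ₂) = 5.32 → ξ₁ = 2.66 ξ₂.
Substitute: (1·2.66 + 1) ξ₂ = 337.3 → ξ₂ = 92.16 mol/min, ξ₁ = 245.2 mol/min.
Outlet amounts (n = n₀ + Σ ν·ξ):
  E: 687 − 1(245.2) − 1(92.16) = 349.7
  C: 0 + 2(245.2) = 490.3
  B: 0 + 1(92.16) = 92.16

490 mol/min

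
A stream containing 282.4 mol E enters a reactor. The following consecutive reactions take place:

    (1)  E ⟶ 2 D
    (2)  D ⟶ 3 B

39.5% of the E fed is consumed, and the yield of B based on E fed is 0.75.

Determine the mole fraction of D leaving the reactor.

Conversion of E: E consumed = 1ξ₁ = 0.395 × 282.4 → ξ₁ = 111.5 mol.
Yield of B: 3ξ₂ / 282.4 = 0.75 → ξ₂ = 70.6 mol.
Outlet amounts (n = n₀ + Σ ν·ξ):
  E: 282.4 − 1(111.5) = 170.9
  D: 0 + 2(111.5) − 1(70.6) = 152.5
  B: 0 + 3(70.6) = 211.8
Total out = 535.1 mol; y_D = 152.5 / 535.1 = 0.285.

0.285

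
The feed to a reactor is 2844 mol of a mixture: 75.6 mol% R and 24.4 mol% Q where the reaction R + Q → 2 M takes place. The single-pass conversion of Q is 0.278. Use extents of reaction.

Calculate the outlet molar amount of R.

Q reacted = 0.278 × 693.9 = 192.9 mol; ν_Q = −1, so ξ = 192.9/1 = 192.9 mol.
Outlet amounts (n = n₀ + ν ξ):
  R: 2150 − 1(192.9) = 1957
  Q: 693.9 − 1(192.9) = 501
  M: 0 + 2(192.9) = 385.8

1960 mol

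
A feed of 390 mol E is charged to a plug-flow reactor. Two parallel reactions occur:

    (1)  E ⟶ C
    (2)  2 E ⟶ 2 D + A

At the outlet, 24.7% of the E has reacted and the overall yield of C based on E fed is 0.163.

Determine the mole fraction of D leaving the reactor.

0.0806

Yield of C: 1ξ₁ / 390 = 0.163 → ξ₁ = 63.57 mol.
Conversion of E: 1ξ₁ + 2ξ₂ = 0.247 × 390 = 96.33 → ξ₂ = 16.38 mol.
Outlet amounts (n = n₀ + Σ ν·ξ):
  E: 390 − 1(63.57) − 2(16.38) = 293.7
  C: 0 + 1(63.57) = 63.57
  D: 0 + 2(16.38) = 32.76
  A: 0 + 1(16.38) = 16.38
Total out = 406.4 mol; y_D = 32.76 / 406.4 = 0.08061.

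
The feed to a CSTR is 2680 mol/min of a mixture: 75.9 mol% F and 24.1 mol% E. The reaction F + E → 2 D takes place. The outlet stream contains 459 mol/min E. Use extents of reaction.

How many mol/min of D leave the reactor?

For E: n = n₀ − 1ξ → 459 = 645.9 − 1ξ, giving ξ = 186.9 mol/min.
Outlet amounts (n = n₀ + ν ξ):
  F: 2034 − 1(186.9) = 1847
  E: 645.9 − 1(186.9) = 459
  D: 0 + 2(186.9) = 373.8

374 mol/min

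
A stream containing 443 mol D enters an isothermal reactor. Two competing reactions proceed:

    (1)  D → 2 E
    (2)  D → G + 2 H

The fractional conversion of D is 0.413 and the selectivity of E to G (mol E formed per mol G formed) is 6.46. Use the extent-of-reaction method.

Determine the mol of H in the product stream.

86.5 mol

Conversion of D: D consumed = 0.413 × 443 = 183 mol = 1ξ₁ + 1ξ₂.
Selectivity: 2ξ₁ / (1ξ₂) = 6.46 → ξ₁ = 3.23 ξ₂.
Substitute: (1·3.23 + 1) ξ₂ = 183 → ξ₂ = 43.25 mol, ξ₁ = 139.7 mol.
Outlet amounts (n = n₀ + Σ ν·ξ):
  D: 443 − 1(139.7) − 1(43.25) = 260
  E: 0 + 2(139.7) = 279.4
  G: 0 + 1(43.25) = 43.25
  H: 0 + 2(43.25) = 86.51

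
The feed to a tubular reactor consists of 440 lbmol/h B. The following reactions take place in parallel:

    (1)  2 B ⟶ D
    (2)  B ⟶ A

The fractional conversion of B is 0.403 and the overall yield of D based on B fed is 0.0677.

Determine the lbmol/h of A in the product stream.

Yield of D: 1ξ₁ / 440 = 0.0677 → ξ₁ = 29.79 lbmol/h.
Conversion of B: 2ξ₁ + 1ξ₂ = 0.403 × 440 = 177.3 → ξ₂ = 117.7 lbmol/h.
Outlet amounts (n = n₀ + Σ ν·ξ):
  B: 440 − 2(29.79) − 1(117.7) = 262.7
  D: 0 + 1(29.79) = 29.79
  A: 0 + 1(117.7) = 117.7

118 lbmol/h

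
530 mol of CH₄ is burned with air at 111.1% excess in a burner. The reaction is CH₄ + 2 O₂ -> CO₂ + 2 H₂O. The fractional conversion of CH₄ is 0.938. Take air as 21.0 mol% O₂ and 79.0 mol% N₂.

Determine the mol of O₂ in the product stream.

1240 mol

Stoichiometric O₂ = 2 × 530 = 1060 mol; O₂ fed = 1060 × 2.111 = 2238 mol.
N₂ fed = 2238 × 79/21 = 8418 mol.
Fuel reacted = 0.938 × 530 → ξ = 497.1 mol.
Outlet (n = n₀ + ν ξ):
  CH₄: 530 − 1(497.1) = 32.86
  O₂: 2238 − 2(497.1) = 1243
  N₂: 8418 (inert)
  CO₂: 0 + 1(497.1) = 497.1
  H₂O: 0 + 2(497.1) = 994.3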